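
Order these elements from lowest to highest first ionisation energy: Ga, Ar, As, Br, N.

Ga < As < Br < N < Ar

N is in period 2, group 15; Ar is in period 3, group 18; Ga is in period 4, group 13; As is in period 4, group 15; Br is in period 4, group 17.
Across a period the outer electron is held more tightly (higher IE₁); down a group it sits in a higher shell, more shielded, and comes off more easily.
Here both period and group differ, so the two effects have to be weighed against each other.
As > Ga: As lies to the right of Ga in period 4, so the across-period effect alone puts As higher.
Br > As: both are in period 4; the period trend gives Br the larger value.
N > Br: the two effects oppose for this pair; the down-group effect wins (1402 vs 1140 kJ/mol).
Ar > N: the two effects oppose for this pair; the across-period effect wins (1521 vs 1402 kJ/mol).
Tabulated first ionization energy (kJ/mol): N 1402, Ar 1521, Ga 579, As 947, Br 1140.
So from lowest to highest: Ga < As < Br < N < Ar.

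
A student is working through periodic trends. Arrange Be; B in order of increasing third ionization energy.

B, Be

IE_3 is the cost of taking one more electron from the +2 cation: Be²⁺ is the bare [He] core; B²⁺ still has 1 valence electron.
Core electrons are held far more tightly than valence electrons, so Be tops the IE_3 order.
Approximate IE_3 values (kJ/mol): Be 14849, B 3660.
Putting it together, IE_3: B < Be.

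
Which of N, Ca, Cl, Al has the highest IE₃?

The third ionization energy removes an electron from the +2 ion. For each element: N²⁺ still has 3 valence electrons; Ca²⁺ is the bare [Ar] core; Cl²⁺ still has 5 valence electrons; Al²⁺ still has 1 valence electron.
Breaking into a closed-shell core is much more expensive than removing a leftover valence electron — Ca has the largest IE_3 here.
Valence configurations: N²⁺ [He]2s²2p¹, Cl²⁺ [Ne]3s²3p³, Al²⁺ [Ne]3s¹.
The numbers (kJ/mol): N 4578, Ca 4912, Cl 3822, Al 2745.
Overall IE_3 order: Al < Cl < N < Ca.

Ca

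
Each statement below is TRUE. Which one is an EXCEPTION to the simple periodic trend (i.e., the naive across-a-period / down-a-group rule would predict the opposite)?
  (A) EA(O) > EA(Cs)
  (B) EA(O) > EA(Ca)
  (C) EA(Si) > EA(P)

The general trend: electron affinity increases across a period and decreases down a group.
(A) O (period 2, group 16) vs Cs (period 6, group 1): the stated order agrees with the simple trend.
(B) O (period 2, group 16) vs Ca (period 4, group 2): the stated order agrees with the simple trend.
(C) Si (period 3, group 14) vs P (period 3, group 15): the stated order contradicts the simple trend.
The exception is (C): adding an electron to P's half-filled 3p³ is unfavourable, so Si (3p²) has the more exothermic EA.

(C)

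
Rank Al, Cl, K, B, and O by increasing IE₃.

Al < B < Cl < K < O

IE_3 is the cost of taking one more electron from the +2 cation: Al²⁺ still has 1 valence electron; Cl²⁺ still has 5 valence electrons; K²⁺ is already 1 electron into the core; B²⁺ still has 1 valence electron; O²⁺ still has 4 valence electrons.
Usually core removal costs more than valence removal, but here the competition is close: a tightly held n=2 valence electron can cost more to remove than an n=3 core electron, so the actual values have to decide it.
Valence configurations: Al²⁺ [Ne]3s¹, Cl²⁺ [Ne]3s²3p³, B²⁺ [He]2s¹, O²⁺ [He]2s²2p².
Tabulated IE_3 (kJ/mol): Al 2745, Cl 3822, K 4420, B 3660, O 5300.
Putting it together, IE_3: Al < B < Cl < K < O.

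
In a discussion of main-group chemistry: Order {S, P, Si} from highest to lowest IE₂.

S, P, Si

After 1 electron has been removed, what remains? S⁺ still has 5 valence electrons; P⁺ still has 4 valence electrons; Si⁺ still has 3 valence electrons.
All are still removing valence electrons, so compare the +1 ions as you would atoms: IE_2 generally rises across a period (higher Z_eff) and falls down a group (larger shell), subject to the usual subshell exceptions.
Valence configurations: S⁺ [Ne]3s²3p³, P⁺ [Ne]3s²3p², Si⁺ [Ne]3s²3p¹.
Tabulated IE_2 (kJ/mol): S 2252, P 1907, Si 1577.
Hence IE_2: Si < P < S.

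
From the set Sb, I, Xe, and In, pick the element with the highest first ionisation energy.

IE₁ increases left→right with effective nuclear charge and decreases top→bottom as the valence shell moves farther out.
All lie in period 5, so first ionization energy increases left to right.
The highest first ionisation energy among these belongs to Xe.

Xe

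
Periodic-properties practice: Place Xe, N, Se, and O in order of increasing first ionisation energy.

N is in period 2, group 15; O is in period 2, group 16; Se is in period 4, group 16; Xe is in period 5, group 18.
First ionization energy rises across a period (greater Z_eff holds electrons more tightly) and falls down a group (valence electrons are farther from the nucleus).
Neither a single period nor a single group — weigh both effects.
Xe > Se: the two effects oppose for this pair; the across-period effect wins (1170 vs 941 kJ/mol).
O > Xe: period and group pull opposite ways; the down-group shift dominates (1314 vs 1170 kJ/mol).
N > O: this pair runs against the simple trend — see the exception note.
Note the exception: N has a higher first ionization energy than O, contrary to the simple trend — pairing an electron in O's 2p⁴ costs repulsion energy, so O ionizes more easily than half-filled N (2p³).
For reference (kJ/mol): N 1402, O 1314, Se 941, Xe 1170.
So from lowest to highest: Se < Xe < O < N.

Se < Xe < O < N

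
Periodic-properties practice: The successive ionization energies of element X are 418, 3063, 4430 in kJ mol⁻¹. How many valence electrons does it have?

1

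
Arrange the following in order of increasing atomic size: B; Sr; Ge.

B < Ge < Sr

B is in period 2, group 13; Ge is in period 4, group 14; Sr is in period 5, group 2.
Atomic radius shrinks across a period as nuclear charge pulls the same shell inward, and grows down a group as new shells are added.
These span different periods and groups, so the two trends combine.
Ge > B: the two effects oppose for this pair; the down-group effect wins (121 vs 85 pm).
Sr > Ge: relative to Ge, both the across-period and down-group shifts push Sr's atomic radius up.
For reference (pm): B 85, Ge 121, Sr 185.
So from smallest to largest: B < Ge < Sr.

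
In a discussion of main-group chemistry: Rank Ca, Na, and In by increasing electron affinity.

Na is in period 3, group 1; Ca is in period 4, group 2; In is in period 5, group 13.
EA tends to increase across a period and decrease down a group, though the pattern is less regular than for IE or radius.
A diagonal step moves right (one effect) and down (the opposite effect) at once.
In > Ca: period and group pull opposite ways; the across-period shift dominates (29 vs 2 kJ/mol).
Na > In: the two effects oppose for this pair; the down-group effect wins (53 vs 29 kJ/mol).
Approximate values (kJ/mol): Na 53, Ca 2, In 29.
So from lowest to highest: Ca < In < Na.

Ca < In < Na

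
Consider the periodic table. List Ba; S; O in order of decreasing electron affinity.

S, O, Ba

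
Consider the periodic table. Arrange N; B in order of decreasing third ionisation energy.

N > B

The third ionization energy removes an electron from the +2 ion. For each element: N²⁺ still has 3 valence electrons; B²⁺ still has 1 valence electron.
All are still removing valence electrons, so compare the +2 ions as you would atoms: IE_3 generally rises across a period (higher Z_eff) and falls down a group (larger shell), subject to the usual subshell exceptions.
Valence configurations: N²⁺ [He]2s²2p¹, B²⁺ [He]2s¹.
The numbers (kJ/mol): N 4578, B 3660.
Putting it together, IE_3: B < N.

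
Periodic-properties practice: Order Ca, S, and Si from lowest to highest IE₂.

Ca < Si < S

After 1 electron has been removed, what remains? Ca⁺ still has 1 valence electron; S⁺ still has 5 valence electrons; Si⁺ still has 3 valence electrons.
All are still removing valence electrons, so compare the +1 ions as you would atoms: IE_2 generally rises across a period (higher Z_eff) and falls down a group (larger shell), subject to the usual subshell exceptions.
Valence configurations: Ca⁺ [Ar]4s¹, S⁺ [Ne]3s²3p³, Si⁺ [Ne]3s²3p¹.
Tabulated IE_2 (kJ/mol): Ca 1145, S 2252, Si 1577.
So the second ionization energies run Ca < Si < S.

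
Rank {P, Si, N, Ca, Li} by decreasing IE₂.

Li, N, P, Si, Ca

After 1 electron has been removed, what remains? P⁺ still has 4 valence electrons; Si⁺ still has 3 valence electrons; N⁺ still has 4 valence electrons; Ca⁺ still has 1 valence electron; Li⁺ is the bare [He] core.
Core electrons are held far more tightly than valence electrons, so Li tops the IE_2 order.
Valence configurations: P⁺ [Ne]3s²3p², Si⁺ [Ne]3s²3p¹, N⁺ [He]2s²2p², Ca⁺ [Ar]4s¹.
Approximate IE_2 values (kJ/mol): P 1907, Si 1577, N 2856, Ca 1145, Li 7298.
So the second ionization energies run Ca < Si < P < N < Li.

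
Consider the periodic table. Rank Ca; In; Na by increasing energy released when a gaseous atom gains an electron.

Ca < In < Na

Na is in period 3, group 1; Ca is in period 4, group 2; In is in period 5, group 13.
Adding an electron releases more energy for atoms nearer the top right (short of the noble gases).
A diagonal step moves right (one effect) and down (the opposite effect) at once.
In > Ca: period and group pull opposite ways; the across-period shift dominates (29 vs 2 kJ/mol).
Na > In: the two effects oppose for this pair; the down-group effect wins (53 vs 29 kJ/mol).
For reference (kJ/mol): Na 53, Ca 2, In 29.
So from lowest to highest: Ca < In < Na.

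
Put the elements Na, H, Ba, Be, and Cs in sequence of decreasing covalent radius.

Radius decreases left→right (rising Z_eff, same n) and increases top→bottom (higher n).
Here both period and group differ, so the two effects have to be weighed against each other.
Be > H: the two effects oppose for this pair; the down-group effect wins (102 vs 32 pm).
Na > Be: relative to Be, both the across-period and down-group shifts push Na's atomic radius up.
Ba > Na: period and group pull opposite ways; the down-group shift dominates (196 vs 155 pm).
Cs > Ba: both are in period 6; the period trend gives Cs the larger value.
Tabulated atomic radius (pm): H 32, Be 102, Na 155, Cs 232, Ba 196.
So from largest to smallest: Cs > Ba > Na > Be > H.

Cs, Ba, Na, Be, H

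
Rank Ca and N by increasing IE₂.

Ca < N

After 1 electron has been removed, what remains? Ca⁺ still has 1 valence electron; N⁺ still has 4 valence electrons.
All are still removing valence electrons, so compare the +1 ions as you would atoms: IE_2 generally rises across a period (higher Z_eff) and falls down a group (larger shell), subject to the usual subshell exceptions.
Valence configurations: Ca⁺ [Ar]4s¹, N⁺ [He]2s²2p².
Approximate IE_2 values (kJ/mol): Ca 1145, N 2856.
So the second ionization energies run Ca < N.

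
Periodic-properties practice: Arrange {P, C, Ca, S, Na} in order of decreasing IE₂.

IE_2 is the cost of taking one more electron from the +1 cation: P⁺ still has 4 valence electrons; C⁺ still has 3 valence electrons; Ca⁺ still has 1 valence electron; S⁺ still has 5 valence electrons; Na⁺ is the bare [Ne] core.
Breaking into a closed-shell core is much more expensive than removing a leftover valence electron — Na has the largest IE_2 here.
Valence configurations: P⁺ [Ne]3s²3p², C⁺ [He]2s²2p¹, Ca⁺ [Ar]4s¹, S⁺ [Ne]3s²3p³.
Approximate IE_2 values (kJ/mol): P 1907, C 2353, Ca 1145, S 2252, Na 4562.
So the second ionization energies run Ca < P < S < C < Na.

Na, C, S, P, Ca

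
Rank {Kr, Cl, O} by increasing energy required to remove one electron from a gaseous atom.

First ionization energy rises across a period (greater Z_eff holds electrons more tightly) and falls down a group (valence electrons are farther from the nucleus).
These sit on a diagonal, where the across-period and down-group effects partly cancel.
O > Cl: period and group pull opposite ways; the down-group shift dominates (1314 vs 1251 kJ/mol).
Kr > O: period and group pull opposite ways; the across-period shift dominates (1351 vs 1314 kJ/mol).
For reference (kJ/mol): O 1314, Cl 1251, Kr 1351.
So from lowest to highest: Cl < O < Kr.

Cl, O, Kr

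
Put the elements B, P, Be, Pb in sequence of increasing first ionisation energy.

Pb < B < Be < P

IE₁ increases left→right with effective nuclear charge and decreases top→bottom as the valence shell moves farther out.
Neither a single period nor a single group — weigh both effects.
B > Pb: the two effects oppose for this pair; the down-group effect wins (801 vs 716 kJ/mol).
Be > B: this pair runs against the simple trend — see the exception note.
P > Be: period and group pull opposite ways; the across-period shift dominates (1012 vs 900 kJ/mol).
Note the exception: Be has a higher first ionization energy than B, contrary to the simple trend — removing B's lone 2p electron is easier than breaking Be's filled 2s².
Approximate values (kJ/mol): Be 900, B 801, P 1012, Pb 716.
So from lowest to highest: Pb < B < Be < P.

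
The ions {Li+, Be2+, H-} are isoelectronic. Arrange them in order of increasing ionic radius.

Be2+ < Li+ < H-

All of these have 2 electrons, so size is governed by nuclear charge alone: the more protons, the stronger the pull on the same electron cloud, and the smaller the ion.
Nuclear charges: Be2+ (Z=4), Li+ (Z=3), H- (Z=1).
Smallest to largest: Be2+ < Li+ < H-.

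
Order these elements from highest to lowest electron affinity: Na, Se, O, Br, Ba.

Br > Se > O > Na > Ba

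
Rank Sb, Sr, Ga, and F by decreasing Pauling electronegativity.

F is in period 2, group 17; Ga is in period 4, group 13; Sr is in period 5, group 2; Sb is in period 5, group 15.
Smaller atoms with higher effective nuclear charge are more electronegative.
Here both period and group differ, so the two effects have to be weighed against each other.
Ga > Sr: both effects reinforce here, so Ga is clearly the higher of the two.
Sb > Ga: period and group pull opposite ways; the across-period shift dominates (2.05 vs 1.81).
F > Sb: both effects reinforce here, so F is clearly the higher of the two.
Approximate values (Pauling): F 3.98, Ga 1.81, Sr 0.95, Sb 2.05.
So from highest to lowest: F > Sb > Ga > Sr.

F > Sb > Ga > Sr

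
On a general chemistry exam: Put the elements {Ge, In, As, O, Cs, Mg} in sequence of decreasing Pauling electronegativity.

O, As, Ge, In, Mg, Cs

O is in period 2, group 16; Mg is in period 3, group 2; Ge is in period 4, group 14; As is in period 4, group 15; In is in period 5, group 13; Cs is in period 6, group 1.
EN rises left→right (higher Z_eff, smaller atoms) and falls top→bottom (larger, more shielded atoms).
These span different periods and groups, so the two trends combine.
Mg > Cs: relative to Cs, both the across-period and down-group shifts push Mg's electronegativity up.
In > Mg: period and group pull opposite ways; the across-period shift dominates (1.78 vs 1.31).
Ge > In: relative to In, both the across-period and down-group shifts push Ge's electronegativity up.
As > Ge: As lies to the right of Ge in period 4, so the across-period effect alone puts As higher.
O > As: relative to As, both the across-period and down-group shifts push O's electronegativity up.
For reference (Pauling): O 3.44, Mg 1.31, Ge 2.01, As 2.18, In 1.78, Cs 0.79.
So from highest to lowest: O > As > Ge > In > Mg > Cs.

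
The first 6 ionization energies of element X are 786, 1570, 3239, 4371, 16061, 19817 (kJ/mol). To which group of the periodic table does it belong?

Group 14

Look for the largest jump between consecutive ionization energies: IE5/IE4 ≈ 3.7, far larger than any earlier ratio.
That jump marks the point where a core electron is being removed. So the atom has 4 valence electrons.
A main-group element with 4 valence electrons is in group 14.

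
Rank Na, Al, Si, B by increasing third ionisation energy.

Al < Si < B < Na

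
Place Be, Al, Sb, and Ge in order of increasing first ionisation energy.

Al < Ge < Sb < Be

Be is in period 2, group 2; Al is in period 3, group 13; Ge is in period 4, group 14; Sb is in period 5, group 15.
First ionization energy rises across a period (greater Z_eff holds electrons more tightly) and falls down a group (valence electrons are farther from the nucleus).
These sit on a diagonal, where the across-period and down-group effects partly cancel.
Ge > Al: the two effects oppose for this pair; the across-period effect wins (762 vs 578 kJ/mol).
Sb > Ge: period and group pull opposite ways; the across-period shift dominates (831 vs 762 kJ/mol).
Be > Sb: the two effects oppose for this pair; the down-group effect wins (900 vs 831 kJ/mol).
Approximate values (kJ/mol): Be 900, Al 578, Ge 762, Sb 831.
So from lowest to highest: Al < Ge < Sb < Be.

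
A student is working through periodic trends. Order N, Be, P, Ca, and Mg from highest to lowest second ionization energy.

N, P, Be, Mg, Ca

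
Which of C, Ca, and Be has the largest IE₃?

The third ionization energy removes an electron from the +2 ion. For each element: C²⁺ still has 2 valence electrons; Ca²⁺ is the bare [Ar] core; Be²⁺ is the bare [He] core.
Pulling an electron out of a noble-gas core costs far more than removing a remaining valence electron, so Ca and Be sit at the high end of IE_3.
Tabulated IE_3 (kJ/mol): C 4620, Ca 4912, Be 14849.
Putting it together, IE_3: C < Ca < Be.

Be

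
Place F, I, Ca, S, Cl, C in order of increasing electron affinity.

C is in period 2, group 14; F is in period 2, group 17; S is in period 3, group 16; Cl is in period 3, group 17; Ca is in period 4, group 2; I is in period 5, group 17.
Electron affinity generally becomes more exothermic across a period toward the halogens and less exothermic down a group.
These span different periods and groups, so the two trends combine.
C > Ca: both effects reinforce here, so C is clearly the higher of the two.
S > C: the two effects oppose for this pair; the across-period effect wins (200 vs 122 kJ/mol).
I > S: the two effects oppose for this pair; the across-period effect wins (295 vs 200 kJ/mol).
F > I: F sits above I in group 17, so the down-group effect alone puts F higher.
Cl > F: this pair runs against the simple trend — see the exception note.
Note the exception: Cl has a higher electron affinity than F, contrary to the simple trend — F's small 2p subshell makes the incoming electron feel strong e⁻–e⁻ repulsion, so Cl actually releases more energy on gaining an electron.
Approximate values (kJ/mol): C 122, F 328, S 200, Cl 349, Ca 2, I 295.
So from lowest to highest: Ca < C < S < I < F < Cl.

Ca < C < S < I < F < Cl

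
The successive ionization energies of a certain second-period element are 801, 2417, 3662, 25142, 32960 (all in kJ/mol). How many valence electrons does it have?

3

Look for the largest jump between consecutive ionization energies: IE4/IE3 ≈ 6.9, far larger than any earlier ratio.
That jump marks the point where a core electron is being removed. So the atom has 3 valence electrons.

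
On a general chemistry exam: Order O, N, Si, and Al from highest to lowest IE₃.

O, N, Si, Al

After 2 electrons have been removed, what remains? O²⁺ still has 4 valence electrons; N²⁺ still has 3 valence electrons; Si²⁺ still has 2 valence electrons; Al²⁺ still has 1 valence electron.
All are still removing valence electrons, so compare the +2 ions as you would atoms: IE_3 generally rises across a period (higher Z_eff) and falls down a group (larger shell), subject to the usual subshell exceptions.
Valence configurations: O²⁺ [He]2s²2p², N²⁺ [He]2s²2p¹, Si²⁺ [Ne]3s², Al²⁺ [Ne]3s¹.
The numbers (kJ/mol): O 5300, N 4578, Si 3232, Al 2745.
Hence IE_3: Al < Si < N < O.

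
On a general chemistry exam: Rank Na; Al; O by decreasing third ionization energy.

IE_3 is the cost of taking one more electron from the +2 cation: Na²⁺ is already 1 electron into the core; Al²⁺ still has 1 valence electron; O²⁺ still has 4 valence electrons.
Pulling an electron out of a noble-gas core costs far more than removing a remaining valence electron, so Na sits at the high end of IE_3.
Valence configurations: Al²⁺ [Ne]3s¹, O²⁺ [He]2s²2p².
Tabulated IE_3 (kJ/mol): Na 6910, Al 2745, O 5300.
Overall IE_3 order: Al < O < Na.

Na, O, Al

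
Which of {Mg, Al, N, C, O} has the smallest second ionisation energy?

Consider each +1 ion: Mg⁺ still has 1 valence electron; Al⁺ still has 2 valence electrons; N⁺ still has 4 valence electrons; C⁺ still has 3 valence electrons; O⁺ still has 5 valence electrons.
All are still removing valence electrons, so compare the +1 ions as you would atoms: IE_2 generally rises across a period (higher Z_eff) and falls down a group (larger shell), subject to the usual subshell exceptions.
Valence configurations: Mg⁺ [Ne]3s¹, Al⁺ [Ne]3s², N⁺ [He]2s²2p², C⁺ [He]2s²2p¹, O⁺ [He]2s²2p³.
Tabulated IE_2 (kJ/mol): Mg 1451, Al 1817, N 2856, C 2353, O 3388.
Hence IE_2: Mg < Al < C < N < O.

Mg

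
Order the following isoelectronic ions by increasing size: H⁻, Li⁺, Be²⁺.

All of these have 2 electrons, so size is governed by nuclear charge alone: the more protons, the stronger the pull on the same electron cloud, and the smaller the ion.
Nuclear charges: Be²⁺ (Z=4), Li⁺ (Z=3), H⁻ (Z=1).
Smallest to largest: Be²⁺ < Li⁺ < H⁻.

Be²⁺ < Li⁺ < H⁻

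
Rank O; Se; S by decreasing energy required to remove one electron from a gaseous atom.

O, S, Se

O is in period 2, group 16; S is in period 3, group 16; Se is in period 4, group 16.
Removing the outermost electron gets harder across a period and easier down a group.
All are in group 16, so first ionization energy increases up the group.
So from highest to lowest: O > S > Se.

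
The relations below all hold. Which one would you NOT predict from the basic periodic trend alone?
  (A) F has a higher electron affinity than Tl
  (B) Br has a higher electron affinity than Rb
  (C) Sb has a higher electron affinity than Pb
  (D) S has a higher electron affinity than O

(D)

The general trend: electron affinity increases across a period and decreases down a group.
(A) F (period 2, group 17) vs Tl (period 6, group 13): the stated order agrees with the simple trend.
(B) Br (period 4, group 17) vs Rb (period 5, group 1): the stated order agrees with the simple trend.
(C) Sb (period 5, group 15) vs Pb (period 6, group 14): the stated order agrees with the simple trend.
(D) S (period 3, group 16) vs O (period 2, group 16): the stated order contradicts the simple trend.
The exception is (D): the compact 2p subshell of O repels the added electron more than S's larger 3p does.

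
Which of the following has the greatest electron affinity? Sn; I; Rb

I

Rb is in period 5, group 1; Sn is in period 5, group 14; I is in period 5, group 17.
EA tends to increase across a period and decrease down a group, though the pattern is less regular than for IE or radius.
All lie in period 5, so electron affinity increases left to right.
The greatest electron affinity among these belongs to I.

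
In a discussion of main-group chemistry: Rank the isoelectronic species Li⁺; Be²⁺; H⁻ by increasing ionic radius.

Be²⁺ < Li⁺ < H⁻

All of these have 2 electrons, so size is governed by nuclear charge alone: the more protons, the stronger the pull on the same electron cloud, and the smaller the ion.
Nuclear charges: Be²⁺ (Z=4), Li⁺ (Z=3), H⁻ (Z=1).
Smallest to largest: Be²⁺ < Li⁺ < H⁻.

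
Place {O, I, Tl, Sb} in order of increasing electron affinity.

Tl < Sb < O < I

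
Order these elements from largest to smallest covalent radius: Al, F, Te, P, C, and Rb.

Rb, Te, Al, P, C, F

C is in period 2, group 14; F is in period 2, group 17; Al is in period 3, group 13; P is in period 3, group 15; Rb is in period 5, group 1; Te is in period 5, group 16.
Atomic radius shrinks across a period as nuclear charge pulls the same shell inward, and grows down a group as new shells are added.
These span different periods and groups, so the two trends combine.
C > F: C lies to the left of F in period 2, so the across-period effect alone puts C larger.
P > C: period and group pull opposite ways; the down-group shift dominates (111 vs 75 pm).
Al > P: both are in period 3; the period trend gives Al the larger value.
Te > Al: period and group pull opposite ways; the down-group shift dominates (136 vs 126 pm).
Rb > Te: Rb lies to the left of Te in period 5, so the across-period effect alone puts Rb larger.
Tabulated atomic radius (pm): C 75, F 64, Al 126, P 111, Rb 210, Te 136.
So from largest to smallest: Rb > Te > Al > P > C > F.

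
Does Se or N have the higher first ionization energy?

N is in period 2, group 15; Se is in period 4, group 16.
Across a period the outer electron is held more tightly (higher IE₁); down a group it sits in a higher shell, more shielded, and comes off more easily.
Neither a single period nor a single group — weigh both effects.
N > Se: the two effects oppose for this pair; the down-group effect wins (1402 vs 941 kJ/mol).
Approximate values (kJ/mol): N 1402, Se 941.
So N has the higher first ionization energy (N > Se).

N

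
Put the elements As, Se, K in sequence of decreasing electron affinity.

Se, As, K

K is in period 4, group 1; As is in period 4, group 15; Se is in period 4, group 16.
Adding an electron releases more energy for atoms nearer the top right (short of the noble gases).
All lie in period 4, so electron affinity increases left to right.
So from highest to lowest: Se > As > K.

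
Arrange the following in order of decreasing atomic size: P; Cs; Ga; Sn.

P is in period 3, group 15; Ga is in period 4, group 13; Sn is in period 5, group 14; Cs is in period 6, group 1.
Across a period the added protons contract the valence shell; down a group each new principal shell makes the atom larger.
Here both period and group differ, so the two effects have to be weighed against each other.
Ga > P: both effects reinforce here, so Ga is clearly the larger of the two.
Sn > Ga: the two effects oppose for this pair; the down-group effect wins (140 vs 124 pm).
Cs > Sn: both effects reinforce here, so Cs is clearly the larger of the two.
Approximate values (pm): P 111, Ga 124, Sn 140, Cs 232.
So from largest to smallest: Cs > Sn > Ga > P.

Cs, Sn, Ga, P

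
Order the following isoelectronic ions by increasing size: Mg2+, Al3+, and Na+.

All of these have 10 electrons, so size is governed by nuclear charge alone: the more protons, the stronger the pull on the same electron cloud, and the smaller the ion.
Nuclear charges: Al3+ (Z=13), Mg2+ (Z=12), Na+ (Z=11).
Smallest to largest: Al3+ < Mg2+ < Na+.

Al3+, Mg2+, Na+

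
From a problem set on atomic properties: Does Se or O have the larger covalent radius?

O is in period 2, group 16; Se is in period 4, group 16.
Moving right in a period, electrons are added to the same shell under a stronger nuclear pull, so atoms get smaller; moving down, a new shell is opened and atoms get larger.
All are in group 16, so atomic radius increases down the group.
So Se has the larger covalent radius (Se > O).

Se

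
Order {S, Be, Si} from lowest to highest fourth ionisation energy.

Consider each +3 ion: S³⁺ still has 3 valence electrons; Be³⁺ is already 1 electron into the core; Si³⁺ still has 1 valence electron.
Core electrons are held far more tightly than valence electrons, so Be tops the IE_4 order.
Valence configurations: S³⁺ [Ne]3s²3p¹, Si³⁺ [Ne]3s¹.
Tabulated IE_4 (kJ/mol): S 4556, Be 21007, Si 4356.
So the fourth ionization energies run Si < S < Be.

Si < S < Be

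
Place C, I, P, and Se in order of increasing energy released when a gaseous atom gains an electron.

P < C < Se < I

C is in period 2, group 14; P is in period 3, group 15; Se is in period 4, group 16; I is in period 5, group 17.
EA tends to increase across a period and decrease down a group, though the pattern is less regular than for IE or radius.
These sit on a diagonal, where the across-period and down-group effects partly cancel.
C > P: period and group pull opposite ways; the down-group shift dominates (122 vs 72 kJ/mol).
Se > C: the two effects oppose for this pair; the across-period effect wins (195 vs 122 kJ/mol).
I > Se: the two effects oppose for this pair; the across-period effect wins (295 vs 195 kJ/mol).
Tabulated electron affinity (kJ/mol): C 122, P 72, Se 195, I 295.
So from lowest to highest: P < C < Se < I.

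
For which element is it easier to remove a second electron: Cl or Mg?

IE_2 is the cost of taking one more electron from the +1 cation: Cl⁺ still has 6 valence electrons; Mg⁺ still has 1 valence electron.
All are still removing valence electrons, so compare the +1 ions as you would atoms: IE_2 generally rises across a period (higher Z_eff) and falls down a group (larger shell), subject to the usual subshell exceptions.
Valence configurations: Cl⁺ [Ne]3s²3p⁴, Mg⁺ [Ne]3s¹.
Tabulated IE_2 (kJ/mol): Cl 2298, Mg 1451.
Putting it together, IE_2: Mg < Cl.

Mg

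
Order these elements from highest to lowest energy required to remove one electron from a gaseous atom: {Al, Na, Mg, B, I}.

I > B > Mg > Al > Na

B is in period 2, group 13; Na is in period 3, group 1; Mg is in period 3, group 2; Al is in period 3, group 13; I is in period 5, group 17.
Removing the outermost electron gets harder across a period and easier down a group.
These span different periods and groups, so the two trends combine.
Al > Na: Al lies to the right of Na in period 3, so the across-period effect alone puts Al higher.
Mg > Al: this pair runs against the simple trend — see the exception note.
B > Mg: relative to Mg, both the across-period and down-group shifts push B's first ionization energy up.
I > B: the two effects oppose for this pair; the across-period effect wins (1008 vs 801 kJ/mol).
Note the exception: Mg has a higher first ionization energy than Al, contrary to the simple trend — Al's single 3p electron is easier to remove than one from Mg's filled 3s².
Tabulated first ionization energy (kJ/mol): B 801, Na 496, Mg 738, Al 578, I 1008.
So from highest to lowest: I > B > Mg > Al > Na.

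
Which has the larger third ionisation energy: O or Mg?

After 2 electrons have been removed, what remains? O²⁺ still has 4 valence electrons; Mg²⁺ is the bare [Ne] core.
Pulling an electron out of a noble-gas core costs far more than removing a remaining valence electron, so Mg sits at the high end of IE_3.
The numbers (kJ/mol): O 5300, Mg 7733.
Hence IE_3: O < Mg.

Mg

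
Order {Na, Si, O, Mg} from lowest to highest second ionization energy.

Consider each +1 ion: Na⁺ is the bare [Ne] core; Si⁺ still has 3 valence electrons; O⁺ still has 5 valence electrons; Mg⁺ still has 1 valence electron.
Breaking into a closed-shell core is much more expensive than removing a leftover valence electron — Na has the largest IE_2 here.
Valence configurations: Si⁺ [Ne]3s²3p¹, O⁺ [He]2s²2p³, Mg⁺ [Ne]3s¹.
Tabulated IE_2 (kJ/mol): Na 4562, Si 1577, O 3388, Mg 1451.
Hence IE_2: Mg < Si < O < Na.

Mg < Si < O < Na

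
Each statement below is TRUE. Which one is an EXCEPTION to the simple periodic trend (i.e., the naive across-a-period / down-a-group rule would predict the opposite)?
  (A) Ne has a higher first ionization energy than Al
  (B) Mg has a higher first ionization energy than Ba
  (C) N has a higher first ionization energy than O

(C)

The general trend: first ionization energy increases across a period and decreases down a group.
(A) Ne (period 2, group 18) vs Al (period 3, group 13): the stated order agrees with the simple trend.
(B) Mg (period 3, group 2) vs Ba (period 6, group 2): the stated order agrees with the simple trend.
(C) N (period 2, group 15) vs O (period 2, group 16): the stated order contradicts the simple trend.
The exception is (C): pairing an electron in O's 2p⁴ costs repulsion energy, so O ionizes more easily than half-filled N (2p³).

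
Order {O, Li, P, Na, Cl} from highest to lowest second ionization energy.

After 1 electron has been removed, what remains? O⁺ still has 5 valence electrons; Li⁺ is the bare [He] core; P⁺ still has 4 valence electrons; Na⁺ is the bare [Ne] core; Cl⁺ still has 6 valence electrons.
Pulling an electron out of a noble-gas core costs far more than removing a remaining valence electron, so Na and Li sit at the high end of IE_2.
Valence configurations: O⁺ [He]2s²2p³, P⁺ [Ne]3s²3p², Cl⁺ [Ne]3s²3p⁴.
The numbers (kJ/mol): O 3388, Li 7298, P 1907, Na 4562, Cl 2298.
Hence IE_2: P < Cl < O < Na < Li.

Li, Na, O, Cl, P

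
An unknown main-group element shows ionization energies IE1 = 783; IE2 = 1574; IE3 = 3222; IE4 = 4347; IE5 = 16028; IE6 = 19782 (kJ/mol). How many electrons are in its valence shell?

Look for the largest jump between consecutive ionization energies: IE5/IE4 ≈ 3.7, far larger than any earlier ratio.
That jump marks the point where a core electron is being removed. So the atom has 4 valence electrons.

4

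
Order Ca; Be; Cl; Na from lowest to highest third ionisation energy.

Cl, Ca, Na, Be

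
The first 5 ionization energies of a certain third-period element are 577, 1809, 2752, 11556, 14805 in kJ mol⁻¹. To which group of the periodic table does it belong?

Group 13

Look for the largest jump between consecutive ionization energies: IE4/IE3 ≈ 4.2, far larger than any earlier ratio.
That jump marks the point where a core electron is being removed. So the atom has 3 valence electrons.
A main-group element with 3 valence electrons is in group 13.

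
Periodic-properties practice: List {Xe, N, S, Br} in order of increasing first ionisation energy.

S < Br < Xe < N

N is in period 2, group 15; S is in period 3, group 16; Br is in period 4, group 17; Xe is in period 5, group 18.
Removing the outermost electron gets harder across a period and easier down a group.
A diagonal step moves right (one effect) and down (the opposite effect) at once.
Br > S: the two effects oppose for this pair; the across-period effect wins (1140 vs 1000 kJ/mol).
Xe > Br: period and group pull opposite ways; the across-period shift dominates (1170 vs 1140 kJ/mol).
N > Xe: the two effects oppose for this pair; the down-group effect wins (1402 vs 1170 kJ/mol).
For reference (kJ/mol): N 1402, S 1000, Br 1140, Xe 1170.
So from lowest to highest: S < Br < Xe < N.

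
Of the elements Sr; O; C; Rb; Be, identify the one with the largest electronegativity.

O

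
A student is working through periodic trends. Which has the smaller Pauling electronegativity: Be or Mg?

Mg

Be is in period 2, group 2; Mg is in period 3, group 2.
Atoms toward the upper right of the periodic table pull bonding electrons most strongly.
All are in group 2, so electronegativity increases up the group.
So Mg has the smaller Pauling electronegativity (Mg < Be).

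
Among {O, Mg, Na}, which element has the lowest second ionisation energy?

Mg

Consider each +1 ion: O⁺ still has 5 valence electrons; Mg⁺ still has 1 valence electron; Na⁺ is the bare [Ne] core.
Core electrons are held far more tightly than valence electrons, so Na tops the IE_2 order.
Valence configurations: O⁺ [He]2s²2p³, Mg⁺ [Ne]3s¹.
Approximate IE_2 values (kJ/mol): O 3388, Mg 1451, Na 4562.
So the second ionization energies run Mg < O < Na.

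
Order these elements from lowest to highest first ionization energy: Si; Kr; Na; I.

Na is in period 3, group 1; Si is in period 3, group 14; Kr is in period 4, group 18; I is in period 5, group 17.
Across a period the outer electron is held more tightly (higher IE₁); down a group it sits in a higher shell, more shielded, and comes off more easily.
Here both period and group differ, so the two effects have to be weighed against each other.
Si > Na: Si lies to the right of Na in period 3, so the across-period effect alone puts Si higher.
I > Si: the two effects oppose for this pair; the across-period effect wins (1008 vs 786 kJ/mol).
Kr > I: both effects reinforce here, so Kr is clearly the higher of the two.
Tabulated first ionization energy (kJ/mol): Na 496, Si 786, Kr 1351, I 1008.
So from lowest to highest: Na < Si < I < Kr.

Na < Si < I < Kr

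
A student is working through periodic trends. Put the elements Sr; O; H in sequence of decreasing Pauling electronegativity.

O > H > Sr

H is in period 1, group 1; O is in period 2, group 16; Sr is in period 5, group 2.
EN rises left→right (higher Z_eff, smaller atoms) and falls top→bottom (larger, more shielded atoms).
These span different periods and groups, so the two trends combine.
H > Sr: period and group pull opposite ways; the down-group shift dominates (2.20 vs 0.95).
O > H: the two effects oppose for this pair; the across-period effect wins (3.44 vs 2.20).
Approximate values (Pauling): H 2.20, O 3.44, Sr 0.95.
So from highest to lowest: O > H > Sr.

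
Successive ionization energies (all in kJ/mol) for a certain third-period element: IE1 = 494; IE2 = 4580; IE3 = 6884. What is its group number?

Look for the largest jump between consecutive ionization energies: IE2/IE1 ≈ 9.3, far larger than any earlier ratio.
That jump marks the point where a core electron is being removed. So the atom has 1 valence electron.
A main-group element with 1 valence electron is in group 1.

Group 1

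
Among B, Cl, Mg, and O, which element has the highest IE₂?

O

Consider each +1 ion: B⁺ still has 2 valence electrons; Cl⁺ still has 6 valence electrons; Mg⁺ still has 1 valence electron; O⁺ still has 5 valence electrons.
All are still removing valence electrons, so compare the +1 ions as you would atoms: IE_2 generally rises across a period (higher Z_eff) and falls down a group (larger shell), subject to the usual subshell exceptions.
Valence configurations: B⁺ [He]2s², Cl⁺ [Ne]3s²3p⁴, Mg⁺ [Ne]3s¹, O⁺ [He]2s²2p³.
The numbers (kJ/mol): B 2427, Cl 2298, Mg 1451, O 3388.
Hence IE_2: Mg < Cl < B < O.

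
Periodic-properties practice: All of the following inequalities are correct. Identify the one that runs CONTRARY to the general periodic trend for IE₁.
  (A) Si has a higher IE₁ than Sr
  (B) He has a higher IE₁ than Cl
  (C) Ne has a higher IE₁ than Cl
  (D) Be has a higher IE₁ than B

(D)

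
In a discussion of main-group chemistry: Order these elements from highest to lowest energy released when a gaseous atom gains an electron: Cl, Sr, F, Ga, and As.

Atoms with high Z_eff and room in the valence shell (especially the halogens) have the most exothermic electron affinities.
Neither a single period nor a single group — weigh both effects.
Ga > Sr: relative to Sr, both the across-period and down-group shifts push Ga's electron affinity up.
As > Ga: As lies to the right of Ga in period 4, so the across-period effect alone puts As higher.
F > As: relative to As, both the across-period and down-group shifts push F's electron affinity up.
Cl > F: this pair runs against the simple trend — see the exception note.
Note the exception: Cl has a higher electron affinity than F, contrary to the simple trend — F's small 2p subshell makes the incoming electron feel strong e⁻–e⁻ repulsion, so Cl actually releases more energy on gaining an electron.
Approximate values (kJ/mol): F 328, Cl 349, Ga 29, As 78, Sr 5.
So from highest to lowest: Cl > F > As > Ga > Sr.

Cl, F, As, Ga, Sr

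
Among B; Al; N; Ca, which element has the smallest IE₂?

Ca

The second ionization energy removes an electron from the +1 ion. For each element: B⁺ still has 2 valence electrons; Al⁺ still has 2 valence electrons; N⁺ still has 4 valence electrons; Ca⁺ still has 1 valence electron.
All are still removing valence electrons, so compare the +1 ions as you would atoms: IE_2 generally rises across a period (higher Z_eff) and falls down a group (larger shell), subject to the usual subshell exceptions.
Valence configurations: B⁺ [He]2s², Al⁺ [Ne]3s², N⁺ [He]2s²2p², Ca⁺ [Ar]4s¹.
The numbers (kJ/mol): B 2427, Al 1817, N 2856, Ca 1145.
So the second ionization energies run Ca < Al < B < N.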